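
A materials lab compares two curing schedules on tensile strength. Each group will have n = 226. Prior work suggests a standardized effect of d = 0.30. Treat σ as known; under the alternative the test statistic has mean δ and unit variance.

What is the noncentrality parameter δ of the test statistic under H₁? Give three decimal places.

δ ≈ 3.189

δ = d·√(n/2) = 0.30 × √(226/2) = 3.1890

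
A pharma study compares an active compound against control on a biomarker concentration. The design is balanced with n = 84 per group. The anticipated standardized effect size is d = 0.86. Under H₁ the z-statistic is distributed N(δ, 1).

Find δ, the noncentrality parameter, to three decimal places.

The noncentrality parameter scales effect size by the design's sample-size factor: δ = d·√(n/2) = 0.86 × √(84/2) = 5.5734

δ ≈ 5.573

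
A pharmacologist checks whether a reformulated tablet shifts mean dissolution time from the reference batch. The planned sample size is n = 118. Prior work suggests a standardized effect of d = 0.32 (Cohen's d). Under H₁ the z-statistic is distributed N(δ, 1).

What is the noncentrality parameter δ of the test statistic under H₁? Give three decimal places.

The noncentrality parameter scales effect size by the design's sample-size factor: δ = d·√n = 0.32 × √118 = 3.4761

δ ≈ 3.476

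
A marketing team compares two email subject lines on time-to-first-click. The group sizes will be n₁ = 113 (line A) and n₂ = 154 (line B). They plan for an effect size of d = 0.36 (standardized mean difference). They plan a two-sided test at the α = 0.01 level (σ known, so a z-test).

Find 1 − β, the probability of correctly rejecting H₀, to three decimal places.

Noncentrality parameter: δ = d / √(1/n₁ + 1/n₂) = 0.36 / √(1/113 + 1/154) = 2.9063
Two-sided α = 0.01 → critical value z_{0.005} = 2.576.
Power = Φ(δ − 2.576) + Φ(−δ − 2.576) = Φ(0.331) + Φ(-5.482) = 0.6295 + 0.0000 = 0.6295.

Power ≈ 0.629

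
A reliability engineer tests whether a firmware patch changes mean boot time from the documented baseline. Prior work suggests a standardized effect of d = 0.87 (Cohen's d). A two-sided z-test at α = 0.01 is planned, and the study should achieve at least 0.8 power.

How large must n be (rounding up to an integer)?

n = 16

Set Φ(δ − 2.576) = 0.8; then δ − 2.576 = Φ⁻¹(0.8) = 0.842, giving δ = 3.417.
(Ignoring the negligible lower-tail rejection probability gives the usual closed-form inversion.)
δ = d·√n ⇒ n = (δ/d)² = (3.417 / 0.87)² = 15.43.
Round up to the next whole unit.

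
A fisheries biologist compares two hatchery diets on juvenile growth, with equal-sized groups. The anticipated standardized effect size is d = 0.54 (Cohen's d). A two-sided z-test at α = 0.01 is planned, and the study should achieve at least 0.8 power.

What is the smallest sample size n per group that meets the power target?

n = 81 per group

For power 0.8 need Φ(δ − z_{0.005}) = 0.8, so δ = z_{0.005} + z_{0.20} = 2.576 + 0.842 = 3.417.
(For δ > 0 the lower-tail rejection region contributes negligibly to power, so the one-term inversion is standard.)
δ = d·√(n/2) ⇒ n = 2(δ/d)² = 2 × (3.417 / 0.54)² = 80.10.
Round up to the next whole unit.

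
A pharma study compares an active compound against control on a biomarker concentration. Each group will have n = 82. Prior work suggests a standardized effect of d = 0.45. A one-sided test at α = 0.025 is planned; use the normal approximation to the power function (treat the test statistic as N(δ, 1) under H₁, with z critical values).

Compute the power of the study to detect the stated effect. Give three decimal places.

Power ≈ 0.822

Noncentrality parameter: λ = d·√(n/2) = 0.45 × √(82/2) = 2.8814
One-sided α = 0.025 → critical value z_{0.025} = 1.960.
Power = P(Z > 1.960 − λ) = Φ(0.921) = 0.8216.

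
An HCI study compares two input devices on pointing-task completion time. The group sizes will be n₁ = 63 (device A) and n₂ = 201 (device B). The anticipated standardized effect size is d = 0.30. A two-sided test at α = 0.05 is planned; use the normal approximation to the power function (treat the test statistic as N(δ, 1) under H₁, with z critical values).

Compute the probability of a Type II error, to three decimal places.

β ≈ 0.453

Noncentrality parameter: δ = d / √(1/n₁ + 1/n₂) = 0.30 / √(1/63 + 1/201) = 2.0777
Two-sided α = 0.05 → critical value z_{0.025} = 1.960.
Power = Φ(δ − 1.960) + Φ(−δ − 1.960) = Φ(0.118) + Φ(-4.038) = 0.5469 + 0.0000 = 0.5469.
Type II error: β = 1 − power = 1 − 0.5469 = 0.4531.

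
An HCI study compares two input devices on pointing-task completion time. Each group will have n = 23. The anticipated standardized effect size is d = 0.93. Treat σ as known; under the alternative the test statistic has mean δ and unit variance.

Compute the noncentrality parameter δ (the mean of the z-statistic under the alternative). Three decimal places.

δ = d·√(n/2) = 0.93 × √(23/2) = 3.1538

δ ≈ 3.154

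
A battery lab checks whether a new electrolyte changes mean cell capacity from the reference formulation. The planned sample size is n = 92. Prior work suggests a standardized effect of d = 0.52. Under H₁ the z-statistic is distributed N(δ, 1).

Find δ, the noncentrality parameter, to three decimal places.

δ = d·√n = 0.52 × √92 = 4.9877

δ ≈ 4.988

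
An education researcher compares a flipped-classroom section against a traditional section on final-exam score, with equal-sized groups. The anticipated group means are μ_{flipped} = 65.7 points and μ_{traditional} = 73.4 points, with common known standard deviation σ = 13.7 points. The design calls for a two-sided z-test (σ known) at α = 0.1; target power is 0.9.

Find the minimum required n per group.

Standardized effect: d = |μ_{flipped} − μ_{traditional}| / σ = |65.7 − 73.4| / 13.7 = 0.5620
Set Φ(δ − 1.645) = 0.9; then δ − 1.645 = Φ⁻¹(0.9) = 1.282, giving δ = 2.926.
(The Φ(−δ − z_{α/2}) term is vanishingly small for δ > 0 and is dropped in the standard sample-size formula.)
δ = d·√(n/2) ⇒ n = 2(δ/d)² = 2 × (2.926 / 0.5620)² = 54.22.
Round up to the next whole unit.

n = 55 per group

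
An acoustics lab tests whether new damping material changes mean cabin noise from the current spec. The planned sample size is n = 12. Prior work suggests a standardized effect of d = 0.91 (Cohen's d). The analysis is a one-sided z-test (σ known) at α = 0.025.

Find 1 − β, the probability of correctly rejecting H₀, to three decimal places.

Noncentrality parameter: δ = d·√n = 0.91 × √12 = 3.1523
Critical value for a one-sided test at α = 0.025: z_α = 1.960.
Power = P(Z > 1.960 − δ) = Φ(1.192) = 0.8834.

Power ≈ 0.883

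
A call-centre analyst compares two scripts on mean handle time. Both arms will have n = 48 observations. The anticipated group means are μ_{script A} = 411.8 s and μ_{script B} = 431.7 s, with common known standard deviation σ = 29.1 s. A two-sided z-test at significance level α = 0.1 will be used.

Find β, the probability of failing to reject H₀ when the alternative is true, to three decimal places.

β ≈ 0.044

Standardized effect: d = |μ_{script A} − μ_{script B}| / σ = |411.8 − 431.7| / 29.1 = 0.6838
Noncentrality parameter: δ = d·√(n/2) = 0.6838 × √(48/2) = 3.3502
Two-sided α = 0.1 → critical value z_{0.05} = 1.645.
Power = Φ(δ − 1.645) + Φ(−δ − 1.645) = Φ(1.705) + Φ(-4.995) = 0.9559 + 0.0000 = 0.9559.
Type II error: β = 1 − power = 1 − 0.9559 = 0.0441.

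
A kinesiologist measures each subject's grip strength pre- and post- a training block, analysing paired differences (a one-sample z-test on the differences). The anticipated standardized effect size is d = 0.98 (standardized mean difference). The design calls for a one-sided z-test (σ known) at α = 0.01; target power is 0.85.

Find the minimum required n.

Set Φ(δ − 2.326) = 0.85; then δ − 2.326 = Φ⁻¹(0.85) = 1.036, giving δ = 3.363.
δ = d·√n ⇒ n = (δ/d)² = (3.363 / 0.98)² = 11.77.
Rounding up, n = 12.

n = 12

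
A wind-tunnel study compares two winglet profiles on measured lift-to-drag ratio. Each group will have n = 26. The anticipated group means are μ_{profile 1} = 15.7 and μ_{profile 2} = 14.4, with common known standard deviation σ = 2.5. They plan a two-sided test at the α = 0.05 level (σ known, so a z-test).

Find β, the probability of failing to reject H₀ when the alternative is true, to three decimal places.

β ≈ 0.534

Standardized effect: d = |μ_{profile 1} − μ_{profile 2}| / σ = |15.7 − 14.4| / 2.5 = 0.5200
Noncentrality parameter: δ = d·√(n/2) = 0.5200 × √(26/2) = 1.8749
Critical value for a two-sided test at α = 0.05: z_{α/2} = 1.960.
Power = Φ(δ − 1.960) + Φ(−δ − 1.960) = Φ(-0.085) + Φ(-3.835) = 0.4661 + 0.0001 = 0.4662.
Type II error: β = 1 − power = 1 − 0.4662 = 0.5338.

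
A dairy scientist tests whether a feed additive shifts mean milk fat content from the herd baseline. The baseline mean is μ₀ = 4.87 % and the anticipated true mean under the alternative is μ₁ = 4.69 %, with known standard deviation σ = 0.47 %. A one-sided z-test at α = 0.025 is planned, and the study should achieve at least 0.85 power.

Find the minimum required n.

n = 62

Standardized effect: d = |μ₁ − μ₀| / σ = |4.69 − 4.87| / 0.47 = 0.3830
Set Φ(δ − 1.960) = 0.85; then δ − 1.960 = Φ⁻¹(0.85) = 1.036, giving δ = 2.996.
δ = d·√n ⇒ n = (δ/d)² = (2.996 / 0.3830)² = 61.21.
Round up to the next whole unit.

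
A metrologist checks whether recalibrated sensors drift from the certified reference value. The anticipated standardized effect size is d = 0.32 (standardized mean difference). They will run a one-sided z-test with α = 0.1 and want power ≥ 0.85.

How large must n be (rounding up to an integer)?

n = 53

For power 0.85 need Φ(δ − z_{0.1}) = 0.85, so δ = z_{0.1} + z_{0.15} = 1.282 + 1.036 = 2.318.
δ = d·√n ⇒ n = (δ/d)² = (2.318 / 0.32)² = 52.47.
Rounding up, n = 53.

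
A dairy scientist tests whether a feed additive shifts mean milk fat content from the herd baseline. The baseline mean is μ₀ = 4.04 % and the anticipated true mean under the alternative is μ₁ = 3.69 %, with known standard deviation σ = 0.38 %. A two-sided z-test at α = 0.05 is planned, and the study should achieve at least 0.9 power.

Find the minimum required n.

Standardized effect: d = |μ₁ − μ₀| / σ = |3.69 − 4.04| / 0.38 = 0.9211
Set Φ(δ − 1.960) = 0.9; then δ − 1.960 = Φ⁻¹(0.9) = 1.282, giving δ = 3.242.
(The Φ(−δ − z_{α/2}) term is vanishingly small for δ > 0 and is dropped in the standard sample-size formula.)
δ = d·√n ⇒ n = (δ/d)² = (3.242 / 0.9211)² = 12.39.
Rounding up, n = 13.

n = 13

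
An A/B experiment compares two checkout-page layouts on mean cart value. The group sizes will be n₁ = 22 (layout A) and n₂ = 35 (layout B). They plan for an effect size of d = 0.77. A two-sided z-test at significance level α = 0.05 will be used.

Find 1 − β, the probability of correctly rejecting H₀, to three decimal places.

Noncentrality parameter: δ = d / √(1/n₁ + 1/n₂) = 0.77 / √(1/22 + 1/35) = 2.8301
Two-sided α = 0.05 → critical value z_{0.025} = 1.960.
Power = Φ(δ − 1.960) + Φ(−δ − 1.960) = Φ(0.870) + Φ(-4.790) = 0.8079 + 0.0000 = 0.8079.

Power ≈ 0.808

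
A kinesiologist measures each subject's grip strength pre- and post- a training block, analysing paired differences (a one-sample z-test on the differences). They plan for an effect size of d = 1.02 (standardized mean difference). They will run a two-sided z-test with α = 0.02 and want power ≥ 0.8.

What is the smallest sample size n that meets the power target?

For power 0.8 need Φ(δ − z_{0.01}) = 0.8, so δ = z_{0.01} + z_{0.20} = 2.326 + 0.842 = 3.168.
(The Φ(−δ − z_{α/2}) term is vanishingly small for δ > 0 and is dropped in the standard sample-size formula.)
δ = d·√n ⇒ n = (δ/d)² = (3.168 / 1.02)² = 9.65.
Round up to the next whole unit.

n = 10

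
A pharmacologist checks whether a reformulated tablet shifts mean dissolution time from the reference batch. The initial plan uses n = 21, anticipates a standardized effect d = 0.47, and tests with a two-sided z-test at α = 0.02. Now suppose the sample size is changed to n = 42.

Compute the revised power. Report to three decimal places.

Power ≈ 0.764

With n = 42: δ = d·√n = 0.47 × √42 = 3.0459. Critical value z_{0.01} = 2.326.
Revised power = Φ(δ − 2.326) + Φ(−δ − 2.326) = Φ(0.720) + Φ(-5.372) = 0.7641 + 0.0000 = 0.7641.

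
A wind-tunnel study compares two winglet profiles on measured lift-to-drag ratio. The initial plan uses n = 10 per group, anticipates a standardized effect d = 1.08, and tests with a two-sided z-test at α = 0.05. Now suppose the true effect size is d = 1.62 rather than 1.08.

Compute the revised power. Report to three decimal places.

Power ≈ 0.952

With d = 1.62: δ = d·√(n/2) = 1.62 × √(10/2) = 3.6224. Critical value z_{0.025} = 1.960.
Revised power = Φ(δ − 1.960) + Φ(−δ − 1.960) = Φ(1.662) + Φ(-5.582) = 0.9518 + 0.0000 = 0.9518.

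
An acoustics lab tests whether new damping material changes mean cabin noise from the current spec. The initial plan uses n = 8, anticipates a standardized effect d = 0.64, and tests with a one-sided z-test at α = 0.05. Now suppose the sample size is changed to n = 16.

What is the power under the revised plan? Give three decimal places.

With n = 16: δ = d·√n = 0.64 × √16 = 2.5600. Critical value z_{0.05} = 1.645.
Revised power = Φ(δ − 1.645) = Φ(0.915) = 0.8199.

Power ≈ 0.820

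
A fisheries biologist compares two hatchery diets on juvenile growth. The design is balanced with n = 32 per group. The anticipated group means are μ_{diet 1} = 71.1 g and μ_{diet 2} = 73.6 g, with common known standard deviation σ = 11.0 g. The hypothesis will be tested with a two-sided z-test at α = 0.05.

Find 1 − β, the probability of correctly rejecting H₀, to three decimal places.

Power ≈ 0.149

Standardized effect: d = |μ_{diet 1} − μ_{diet 2}| / σ = |71.1 − 73.6| / 11.0 = 0.2273
Noncentrality parameter: δ = d·√(n/2) = 0.2273 × √(32/2) = 0.9091
Two-sided α = 0.05 → critical value z_{0.025} = 1.960.
Power = Φ(δ − 1.960) + Φ(−δ − 1.960) = Φ(-1.051) + Φ(-2.869) = 0.1467 + 0.0021 = 0.1487.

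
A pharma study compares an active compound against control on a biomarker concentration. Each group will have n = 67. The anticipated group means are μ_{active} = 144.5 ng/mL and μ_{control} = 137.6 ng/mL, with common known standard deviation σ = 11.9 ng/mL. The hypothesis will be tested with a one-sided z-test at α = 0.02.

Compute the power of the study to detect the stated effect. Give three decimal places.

Power ≈ 0.904

Standardized effect: d = |μ_{active} − μ_{control}| / σ = |144.5 − 137.6| / 11.9 = 0.5798
Noncentrality parameter: δ = d·√(n/2) = 0.5798 × √(67/2) = 3.3560
Critical value for a one-sided test at α = 0.02: z_α = 2.054.
Power = Φ(δ − 2.054) = Φ(1.302) = 0.9036.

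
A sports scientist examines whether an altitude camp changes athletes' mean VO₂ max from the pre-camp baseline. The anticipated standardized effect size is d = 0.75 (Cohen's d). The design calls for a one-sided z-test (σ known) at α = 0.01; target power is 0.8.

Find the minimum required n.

n = 18

Set Φ(δ − 2.326) = 0.8; then δ − 2.326 = Φ⁻¹(0.8) = 0.842, giving δ = 3.168.
δ = d·√n ⇒ n = (δ/d)² = (3.168 / 0.75)² = 17.84.
Rounding up, n = 18.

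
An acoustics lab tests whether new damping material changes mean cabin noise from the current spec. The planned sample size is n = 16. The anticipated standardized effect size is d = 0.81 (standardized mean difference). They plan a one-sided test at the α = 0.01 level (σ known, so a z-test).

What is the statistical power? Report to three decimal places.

Power ≈ 0.820

Noncentrality parameter: δ = d·√n = 0.81 × √16 = 3.2400
One-sided α = 0.01 → critical value z_{0.01} = 2.326.
Power = P(Z > 2.326 − δ) = Φ(0.914) = 0.8196.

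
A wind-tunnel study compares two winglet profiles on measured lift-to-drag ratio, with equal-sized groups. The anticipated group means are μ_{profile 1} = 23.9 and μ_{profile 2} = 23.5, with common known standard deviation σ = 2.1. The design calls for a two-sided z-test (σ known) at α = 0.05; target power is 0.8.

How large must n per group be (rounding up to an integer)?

Standardized effect: d = |μ_{profile 1} − μ_{profile 2}| / σ = |23.9 − 23.5| / 2.1 = 0.1905
Set Φ(δ − 1.960) = 0.8; then δ − 1.960 = Φ⁻¹(0.8) = 0.842, giving δ = 2.802.
(The Φ(−δ − z_{α/2}) term is vanishingly small for δ > 0 and is dropped in the standard sample-size formula.)
δ = d·√(n/2) ⇒ n = 2(δ/d)² = 2 × (2.802 / 0.1905)² = 432.67.
Rounding up, n = 433 per group.

n = 433 per group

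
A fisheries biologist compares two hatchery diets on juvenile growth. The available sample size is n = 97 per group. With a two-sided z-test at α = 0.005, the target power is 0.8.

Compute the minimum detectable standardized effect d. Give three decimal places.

d ≈ 0.524

Required noncentrality: δ = z_{0.0025} + z_{0.20} = 2.807 + 0.842 = 3.649.
(Lower-tail contribution to power is negligible for δ > 0.)
δ = d·√(n/2) ⇒ d = δ/√(n/2) = 3.649/√(97/2) = 0.5239.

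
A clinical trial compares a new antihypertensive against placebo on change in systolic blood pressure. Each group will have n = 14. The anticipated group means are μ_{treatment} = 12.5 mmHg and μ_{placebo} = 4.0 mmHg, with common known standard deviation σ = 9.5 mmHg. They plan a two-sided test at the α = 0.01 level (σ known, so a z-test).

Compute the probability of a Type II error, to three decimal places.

β ≈ 0.583

Standardized effect: d = |μ_{treatment} − μ_{placebo}| / σ = |12.5 − 4.0| / 9.5 = 0.8947
Noncentrality parameter: δ = d·√(n/2) = 0.8947 × √(14/2) = 2.3673
Two-sided α = 0.01 → critical value z_{0.005} = 2.576.
Power = Φ(δ − 2.576) + Φ(−δ − 2.576) = Φ(-0.209) + Φ(-4.943) = 0.4174 + 0.0000 = 0.4174.
Type II error: β = 1 − power = 1 − 0.4174 = 0.5826.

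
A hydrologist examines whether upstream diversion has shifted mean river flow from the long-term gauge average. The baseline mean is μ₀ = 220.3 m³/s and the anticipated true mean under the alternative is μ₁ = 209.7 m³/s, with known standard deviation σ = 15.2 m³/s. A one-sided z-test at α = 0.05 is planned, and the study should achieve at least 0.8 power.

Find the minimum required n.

Standardized effect: d = |μ₁ − μ₀| / σ = |209.7 − 220.3| / 15.2 = 0.6974
For power 0.8 need Φ(δ − z_{0.05}) = 0.8, so δ = z_{0.05} + z_{0.20} = 1.645 + 0.842 = 2.486.
δ = d·√n ⇒ n = (δ/d)² = (2.486 / 0.6974)² = 12.71.
Round up to the next whole unit.

n = 13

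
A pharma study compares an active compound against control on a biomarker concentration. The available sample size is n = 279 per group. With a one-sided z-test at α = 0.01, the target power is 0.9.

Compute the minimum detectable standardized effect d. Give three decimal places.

d ≈ 0.305

Need Φ(δ − 2.326) = 0.9, so δ = 2.326 + 1.282 = 3.608.
δ = d·√(n/2) ⇒ d = δ/√(n/2) = 3.608/√(279/2) = 0.3055.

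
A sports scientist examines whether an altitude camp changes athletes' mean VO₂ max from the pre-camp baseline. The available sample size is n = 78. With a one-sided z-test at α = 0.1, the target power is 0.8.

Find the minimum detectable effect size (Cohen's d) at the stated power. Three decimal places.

Need Φ(δ − 1.282) = 0.8, so δ = 1.282 + 0.842 = 2.123.
δ = d·√n ⇒ d = δ/√n = 2.123/√78 = 0.2404.

d ≈ 0.240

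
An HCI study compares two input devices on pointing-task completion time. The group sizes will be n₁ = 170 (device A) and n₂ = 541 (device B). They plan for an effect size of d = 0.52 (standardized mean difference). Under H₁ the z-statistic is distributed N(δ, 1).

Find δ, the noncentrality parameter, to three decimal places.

δ = d / √(1/n₁ + 1/n₂) = 0.52 / √(1/170 + 1/541) = 5.9141

δ ≈ 5.914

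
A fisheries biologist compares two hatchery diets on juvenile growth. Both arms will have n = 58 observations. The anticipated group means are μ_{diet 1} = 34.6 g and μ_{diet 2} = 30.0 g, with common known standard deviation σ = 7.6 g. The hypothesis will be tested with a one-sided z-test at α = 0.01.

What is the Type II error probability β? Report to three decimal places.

β ≈ 0.175

Standardized effect: d = |μ_{diet 1} − μ_{diet 2}| / σ = |34.6 − 30.0| / 7.6 = 0.6053
Noncentrality parameter: δ = d·√(n/2) = 0.6053 × √(58/2) = 3.2594
One-sided α = 0.01 → critical value z_{0.01} = 2.326.
Power = P(Z > 2.326 − δ) = Φ(0.933) = 0.8246.
Type II error: β = 1 − power = 1 − 0.8246 = 0.1754.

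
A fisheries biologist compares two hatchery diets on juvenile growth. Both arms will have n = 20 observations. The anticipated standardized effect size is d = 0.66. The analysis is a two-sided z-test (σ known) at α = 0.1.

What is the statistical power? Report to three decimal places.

Noncentrality parameter: δ = d·√(n/2) = 0.66 × √(20/2) = 2.0871
Critical value for a two-sided test at α = 0.1: z_{α/2} = 1.645.
Power = Φ(δ − 1.645) + Φ(−δ − 1.645) = Φ(0.442) + Φ(-3.732) = 0.6708 + 0.0001 = 0.6709.

Power ≈ 0.671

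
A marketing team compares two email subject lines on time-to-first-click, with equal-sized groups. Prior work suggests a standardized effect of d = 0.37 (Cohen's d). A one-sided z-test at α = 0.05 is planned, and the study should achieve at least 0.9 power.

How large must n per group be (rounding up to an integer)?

Set Φ(δ − 1.645) = 0.9; then δ − 1.645 = Φ⁻¹(0.9) = 1.282, giving δ = 2.926.
δ = d·√(n/2) ⇒ n = 2(δ/d)² = 2 × (2.926 / 0.37)² = 125.11.
Rounding up, n = 126 per group.

n = 126 per group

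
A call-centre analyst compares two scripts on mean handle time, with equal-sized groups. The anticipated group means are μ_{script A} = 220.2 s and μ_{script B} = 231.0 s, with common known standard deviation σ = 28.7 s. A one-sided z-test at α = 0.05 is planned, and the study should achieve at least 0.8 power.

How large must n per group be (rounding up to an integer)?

n = 88 per group

Standardized effect: d = |μ_{script A} − μ_{script B}| / σ = |220.2 − 231.0| / 28.7 = 0.3763
For power 0.8 need Φ(δ − z_{0.05}) = 0.8, so δ = z_{0.05} + z_{0.20} = 1.645 + 0.842 = 2.486.
δ = d·√(n/2) ⇒ n = 2(δ/d)² = 2 × (2.486 / 0.3763)² = 87.32.
Round up to the next whole unit.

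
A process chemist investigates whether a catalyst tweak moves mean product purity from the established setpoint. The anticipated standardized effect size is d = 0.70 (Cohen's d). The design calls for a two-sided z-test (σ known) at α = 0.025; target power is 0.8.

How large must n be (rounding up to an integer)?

Set Φ(δ − 2.241) = 0.8; then δ − 2.241 = Φ⁻¹(0.8) = 0.842, giving δ = 3.083.
(Ignoring the negligible lower-tail rejection probability gives the usual closed-form inversion.)
δ = d·√n ⇒ n = (δ/d)² = (3.083 / 0.70)² = 19.40.
Round up to the next whole unit.

n = 20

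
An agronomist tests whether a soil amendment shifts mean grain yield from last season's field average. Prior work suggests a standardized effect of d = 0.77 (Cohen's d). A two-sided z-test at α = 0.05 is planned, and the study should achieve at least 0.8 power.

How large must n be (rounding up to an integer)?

For power 0.8 need Φ(δ − z_{0.025}) = 0.8, so δ = z_{0.025} + z_{0.20} = 1.960 + 0.842 = 2.802.
(The Φ(−δ − z_{α/2}) term is vanishingly small for δ > 0 and is dropped in the standard sample-size formula.)
δ = d·√n ⇒ n = (δ/d)² = (2.802 / 0.77)² = 13.24.
Round up to the next whole unit.

n = 14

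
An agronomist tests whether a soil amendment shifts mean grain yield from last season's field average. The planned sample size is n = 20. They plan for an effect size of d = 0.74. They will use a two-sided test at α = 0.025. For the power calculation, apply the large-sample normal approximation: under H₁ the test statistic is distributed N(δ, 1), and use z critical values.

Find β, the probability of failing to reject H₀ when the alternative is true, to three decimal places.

Noncentrality parameter: δ = d·√n = 0.74 × √20 = 3.3094
Two-sided α = 0.025 → critical value z_{0.0125} = 2.241.
Power = Φ(δ − 2.241) + Φ(−δ − 2.241) = Φ(1.068) + Φ(-5.551) = 0.8572 + 0.0000 = 0.8572.
Type II error: β = 1 − power = 1 − 0.8572 = 0.1428.

β ≈ 0.143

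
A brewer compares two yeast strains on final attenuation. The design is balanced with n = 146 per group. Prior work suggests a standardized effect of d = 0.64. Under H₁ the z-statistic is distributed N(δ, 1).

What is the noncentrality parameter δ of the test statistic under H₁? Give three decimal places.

The noncentrality parameter scales effect size by the design's sample-size factor: δ = d·√(n/2) = 0.64 × √(146/2) = 5.4682

δ ≈ 5.468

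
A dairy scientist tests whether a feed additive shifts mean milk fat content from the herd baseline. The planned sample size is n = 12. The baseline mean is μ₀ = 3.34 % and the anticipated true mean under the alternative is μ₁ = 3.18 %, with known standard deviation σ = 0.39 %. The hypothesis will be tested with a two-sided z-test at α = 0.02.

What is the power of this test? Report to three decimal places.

Standardized effect: d = |μ₁ − μ₀| / σ = |3.18 − 3.34| / 0.39 = 0.4103
Noncentrality parameter: δ = d·√n = 0.4103 × √12 = 1.4212
Two-sided α = 0.02 → critical value z_{0.01} = 2.326.
Power = Φ(δ − 2.326) + Φ(−δ − 2.326) = Φ(-0.905) + Φ(-3.748) = 0.1827 + 0.0001 = 0.1828.

Power ≈ 0.183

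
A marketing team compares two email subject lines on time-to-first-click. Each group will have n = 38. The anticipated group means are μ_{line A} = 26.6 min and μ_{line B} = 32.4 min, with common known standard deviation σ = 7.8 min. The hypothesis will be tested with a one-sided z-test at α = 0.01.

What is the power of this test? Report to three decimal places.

Power ≈ 0.820

Standardized effect: d = |μ_{line A} − μ_{line B}| / σ = |26.6 − 32.4| / 7.8 = 0.7436
Noncentrality parameter: δ = d·√(n/2) = 0.7436 × √(38/2) = 3.2412
One-sided α = 0.01 → critical value z_{0.01} = 2.326.
Power = Φ(δ − 2.326) = Φ(0.915) = 0.8199.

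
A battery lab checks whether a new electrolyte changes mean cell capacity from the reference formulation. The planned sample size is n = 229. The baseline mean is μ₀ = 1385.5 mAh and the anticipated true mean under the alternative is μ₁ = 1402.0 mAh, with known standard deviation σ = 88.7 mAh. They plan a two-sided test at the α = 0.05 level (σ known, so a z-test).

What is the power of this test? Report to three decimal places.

Power ≈ 0.804

Standardized effect: d = |μ₁ − μ₀| / σ = |1402.0 − 1385.5| / 88.7 = 0.1860
Noncentrality parameter: δ = d·√n = 0.1860 × √229 = 2.8150
Critical value for a two-sided test at α = 0.05: z_{α/2} = 1.960.
Power = Φ(δ − 1.960) + Φ(−δ − 1.960) = Φ(0.855) + Φ(-4.775) = 0.8037 + 0.0000 = 0.8037.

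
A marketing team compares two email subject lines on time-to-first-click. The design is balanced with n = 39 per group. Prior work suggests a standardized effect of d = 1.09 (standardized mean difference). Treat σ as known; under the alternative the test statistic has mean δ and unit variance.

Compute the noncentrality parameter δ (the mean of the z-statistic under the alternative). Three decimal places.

δ ≈ 4.813

The noncentrality parameter scales effect size by the design's sample-size factor: δ = d·√(n/2) = 1.09 × √(39/2) = 4.8133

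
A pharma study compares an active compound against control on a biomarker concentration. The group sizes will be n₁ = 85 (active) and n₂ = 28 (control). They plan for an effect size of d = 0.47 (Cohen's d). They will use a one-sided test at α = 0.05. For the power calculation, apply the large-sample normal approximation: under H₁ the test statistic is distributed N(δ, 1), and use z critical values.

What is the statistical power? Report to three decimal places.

Power ≈ 0.696

Noncentrality parameter: δ = d / √(1/n₁ + 1/n₂) = 0.47 / √(1/85 + 1/28) = 2.1570
One-sided α = 0.05 → critical value z_{0.05} = 1.645.
Power = Φ(δ − 1.645) = Φ(0.512) = 0.6957.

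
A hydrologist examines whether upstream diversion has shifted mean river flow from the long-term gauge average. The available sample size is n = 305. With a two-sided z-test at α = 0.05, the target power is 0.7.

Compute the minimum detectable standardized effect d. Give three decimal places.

Required noncentrality: δ = z_{0.025} + z_{0.30} = 1.960 + 0.524 = 2.484.
(Lower-tail contribution to power is negligible for δ > 0.)
δ = d·√n ⇒ d = δ/√n = 2.484/√305 = 0.1423.

d ≈ 0.142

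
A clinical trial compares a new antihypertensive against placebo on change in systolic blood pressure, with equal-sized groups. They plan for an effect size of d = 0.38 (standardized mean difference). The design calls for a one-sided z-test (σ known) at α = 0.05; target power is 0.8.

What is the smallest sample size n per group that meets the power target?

For power 0.8 need Φ(δ − z_{0.05}) = 0.8, so δ = z_{0.05} + z_{0.20} = 1.645 + 0.842 = 2.486.
δ = d·√(n/2) ⇒ n = 2(δ/d)² = 2 × (2.486 / 0.38)² = 85.63.
Round up to the next whole unit.

n = 86 per group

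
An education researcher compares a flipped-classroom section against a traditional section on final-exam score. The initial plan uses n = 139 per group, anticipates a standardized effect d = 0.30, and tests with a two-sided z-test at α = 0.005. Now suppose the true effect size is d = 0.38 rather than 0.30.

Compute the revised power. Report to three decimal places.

With d = 0.38: δ = d·√(n/2) = 0.38 × √(139/2) = 3.1679. Critical value z_{0.0025} = 2.807.
Revised power = Φ(δ − 2.807) + Φ(−δ − 2.807) = Φ(0.361) + Φ(-5.975) = 0.6409 + 0.0000 = 0.6409.

Power ≈ 0.641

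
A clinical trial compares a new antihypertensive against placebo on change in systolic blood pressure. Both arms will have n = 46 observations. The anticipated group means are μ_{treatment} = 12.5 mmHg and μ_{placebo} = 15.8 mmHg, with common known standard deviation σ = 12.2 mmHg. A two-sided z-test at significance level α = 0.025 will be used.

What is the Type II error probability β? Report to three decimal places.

Standardized effect: d = |μ_{treatment} − μ_{placebo}| / σ = |12.5 − 15.8| / 12.2 = 0.2705
Noncentrality parameter: δ = d·√(n/2) = 0.2705 × √(46/2) = 1.2972
Two-sided α = 0.025 → critical value z_{0.0125} = 2.241.
Power = Φ(δ − 2.241) + Φ(−δ − 2.241) = Φ(-0.944) + Φ(-3.539) = 0.1725 + 0.0002 = 0.1727.
Type II error: β = 1 − power = 1 − 0.1727 = 0.8273.

β ≈ 0.827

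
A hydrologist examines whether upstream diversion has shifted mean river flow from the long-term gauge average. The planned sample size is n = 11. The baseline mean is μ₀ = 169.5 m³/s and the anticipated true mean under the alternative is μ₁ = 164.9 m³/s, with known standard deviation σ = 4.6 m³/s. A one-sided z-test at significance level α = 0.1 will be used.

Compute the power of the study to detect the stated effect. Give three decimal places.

Standardized effect: d = |μ₁ − μ₀| / σ = |164.9 − 169.5| / 4.6 = 1.0000
Noncentrality parameter: λ = d·√n = 1.0000 × √11 = 3.3166
One-sided α = 0.1 → critical value z_{0.1} = 1.282.
Power = P(Z > 1.282 − λ) = Φ(2.035) = 0.9791.

Power ≈ 0.979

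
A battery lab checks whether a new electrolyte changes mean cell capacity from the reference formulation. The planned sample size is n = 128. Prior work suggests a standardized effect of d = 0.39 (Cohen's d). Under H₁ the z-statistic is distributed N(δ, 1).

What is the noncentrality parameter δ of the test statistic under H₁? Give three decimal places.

δ ≈ 4.412

The noncentrality parameter scales effect size by the design's sample-size factor: δ = d·√n = 0.39 × √128 = 4.4123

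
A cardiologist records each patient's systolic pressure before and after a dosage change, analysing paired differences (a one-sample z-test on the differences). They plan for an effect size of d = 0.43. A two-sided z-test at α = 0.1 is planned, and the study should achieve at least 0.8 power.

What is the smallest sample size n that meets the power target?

Set Φ(δ − 1.645) = 0.8; then δ − 1.645 = Φ⁻¹(0.8) = 0.842, giving δ = 2.486.
(For δ > 0 the lower-tail rejection region contributes negligibly to power, so the one-term inversion is standard.)
δ = d·√n ⇒ n = (δ/d)² = (2.486 / 0.43)² = 33.44.
Round up to the next whole unit.

n = 34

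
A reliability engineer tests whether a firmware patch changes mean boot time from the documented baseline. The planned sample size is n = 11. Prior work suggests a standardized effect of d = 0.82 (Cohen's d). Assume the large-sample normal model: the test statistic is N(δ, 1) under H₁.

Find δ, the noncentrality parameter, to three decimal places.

The noncentrality parameter scales effect size by the design's sample-size factor: δ = d·√n = 0.82 × √11 = 2.7196

δ ≈ 2.720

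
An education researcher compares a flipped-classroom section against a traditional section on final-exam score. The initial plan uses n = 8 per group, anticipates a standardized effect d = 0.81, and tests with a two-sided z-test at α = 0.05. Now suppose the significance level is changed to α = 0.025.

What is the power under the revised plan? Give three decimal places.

δ = d·√(n/2) = 0.81 × √(8/2) = 1.6200 (unchanged). New critical value: z_{0.0125} = 2.241.
Revised power = Φ(δ − 2.241) + Φ(−δ − 2.241) = Φ(-0.621) + Φ(-3.861) = 0.2672 + 0.0001 = 0.2672.

Power ≈ 0.267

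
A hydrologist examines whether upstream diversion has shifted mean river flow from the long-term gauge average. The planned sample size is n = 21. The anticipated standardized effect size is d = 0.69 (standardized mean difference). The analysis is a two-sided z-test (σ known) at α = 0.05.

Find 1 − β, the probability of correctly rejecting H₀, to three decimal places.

Noncentrality parameter: λ = d·√n = 0.69 × √21 = 3.1620
Two-sided α = 0.05 → critical value z_{0.025} = 1.960.
Power = Φ(λ − 1.960) + Φ(−λ − 1.960) = Φ(1.202) + Φ(-5.122) = 0.8853 + 0.0000 = 0.8853.

Power ≈ 0.885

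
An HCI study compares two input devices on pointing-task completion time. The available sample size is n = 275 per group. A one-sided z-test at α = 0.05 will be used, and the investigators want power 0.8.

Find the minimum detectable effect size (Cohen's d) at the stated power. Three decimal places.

Required noncentrality: δ = z_{0.05} + z_{0.20} = 1.645 + 0.842 = 2.486.
δ = d·√(n/2) ⇒ d = δ/√(n/2) = 2.486/√(275/2) = 0.2120.

d ≈ 0.212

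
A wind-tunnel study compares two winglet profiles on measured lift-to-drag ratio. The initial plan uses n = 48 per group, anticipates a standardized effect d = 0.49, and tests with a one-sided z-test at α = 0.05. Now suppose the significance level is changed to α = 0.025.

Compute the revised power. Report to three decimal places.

δ = d·√(n/2) = 0.49 × √(48/2) = 2.4005 (unchanged). New critical value: z_{0.025} = 1.960.
Revised power = P(Z > 1.960 − δ) = Φ(0.441) = 0.6702.

Power ≈ 0.670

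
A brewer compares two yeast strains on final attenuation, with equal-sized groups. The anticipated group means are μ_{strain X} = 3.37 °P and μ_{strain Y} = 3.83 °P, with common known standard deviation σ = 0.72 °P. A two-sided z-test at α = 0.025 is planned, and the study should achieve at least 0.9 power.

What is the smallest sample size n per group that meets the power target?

Standardized effect: d = |μ_{strain X} − μ_{strain Y}| / σ = |3.37 − 3.83| / 0.72 = 0.6389
For power 0.9 need Φ(δ − z_{0.0125}) = 0.9, so δ = z_{0.0125} + z_{0.10} = 2.241 + 1.282 = 3.523.
(Ignoring the negligible lower-tail rejection probability gives the usual closed-form inversion.)
δ = d·√(n/2) ⇒ n = 2(δ/d)² = 2 × (3.523 / 0.6389)² = 60.81.
Rounding up, n = 61 per group.

n = 61 per group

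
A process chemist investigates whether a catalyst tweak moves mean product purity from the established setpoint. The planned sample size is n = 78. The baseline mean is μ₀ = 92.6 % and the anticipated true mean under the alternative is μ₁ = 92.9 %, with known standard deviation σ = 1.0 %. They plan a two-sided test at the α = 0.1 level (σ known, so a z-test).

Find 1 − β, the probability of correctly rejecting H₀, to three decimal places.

Standardized effect: d = |μ₁ − μ₀| / σ = |92.9 − 92.6| / 1.0 = 0.3000
Noncentrality parameter: δ = d·√n = 0.3000 × √78 = 2.6495
Critical value for a two-sided test at α = 0.1: z_{α/2} = 1.645.
Power = Φ(δ − 1.645) + Φ(−δ − 1.645) = Φ(1.005) + Φ(-4.294) = 0.8425 + 0.0000 = 0.8425.

Power ≈ 0.842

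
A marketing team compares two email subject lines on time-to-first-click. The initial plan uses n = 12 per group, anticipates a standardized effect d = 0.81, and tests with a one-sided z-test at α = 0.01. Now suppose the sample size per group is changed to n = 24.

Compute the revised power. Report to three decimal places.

Power ≈ 0.684

With n = 24 per group: δ = d·√(n/2) = 0.81 × √(24/2) = 2.8059. Critical value z_{0.01} = 2.326.
Revised power = Φ(δ − 2.326) = Φ(0.480) = 0.6842.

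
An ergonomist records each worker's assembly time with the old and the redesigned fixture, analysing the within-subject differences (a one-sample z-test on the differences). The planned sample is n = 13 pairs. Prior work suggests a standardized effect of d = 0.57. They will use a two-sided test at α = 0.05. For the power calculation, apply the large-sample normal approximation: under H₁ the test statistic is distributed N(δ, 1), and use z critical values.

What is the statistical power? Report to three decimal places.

Noncentrality parameter: δ = d·√n = 0.57 × √13 = 2.0552
Two-sided α = 0.05 → critical value z_{0.025} = 1.960.
Power = Φ(δ − 1.960) + Φ(−δ − 1.960) = Φ(0.095) + Φ(-4.015) = 0.5379 + 0.0000 = 0.5380.

Power ≈ 0.538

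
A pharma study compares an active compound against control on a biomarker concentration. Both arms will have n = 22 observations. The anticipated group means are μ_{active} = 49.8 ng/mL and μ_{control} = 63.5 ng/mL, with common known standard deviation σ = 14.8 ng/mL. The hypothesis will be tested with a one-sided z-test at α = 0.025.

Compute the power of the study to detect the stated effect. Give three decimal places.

Standardized effect: d = |μ_{active} − μ_{control}| / σ = |49.8 − 63.5| / 14.8 = 0.9257
Noncentrality parameter: δ = d·√(n/2) = 0.9257 × √(22/2) = 3.0701
One-sided α = 0.025 → critical value z_{0.025} = 1.960.
Power = P(Z > 1.960 − δ) = Φ(1.110) = 0.8665.

Power ≈ 0.867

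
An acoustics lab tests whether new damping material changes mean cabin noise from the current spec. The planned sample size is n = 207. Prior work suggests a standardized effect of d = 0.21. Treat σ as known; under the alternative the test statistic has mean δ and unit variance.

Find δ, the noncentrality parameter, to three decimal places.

δ ≈ 3.021

δ = d·√n = 0.21 × √207 = 3.0214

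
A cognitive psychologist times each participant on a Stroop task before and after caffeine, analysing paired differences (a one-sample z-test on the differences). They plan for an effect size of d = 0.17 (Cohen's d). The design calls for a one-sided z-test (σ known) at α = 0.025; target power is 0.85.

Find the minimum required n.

n = 311

For power 0.85 need Φ(δ − z_{0.025}) = 0.85, so δ = z_{0.025} + z_{0.15} = 1.960 + 1.036 = 2.996.
δ = d·√n ⇒ n = (δ/d)² = (2.996 / 0.17)² = 310.67.
Round up to the next whole unit.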